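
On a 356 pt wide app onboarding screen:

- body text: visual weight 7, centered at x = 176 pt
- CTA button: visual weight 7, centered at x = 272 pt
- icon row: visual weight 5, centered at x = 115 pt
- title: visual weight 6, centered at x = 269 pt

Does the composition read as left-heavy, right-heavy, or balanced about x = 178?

Total weight = 7 + 7 + 5 + 6 = 25.
x-moment: 7·176 + 7·272 + 5·115 + 6·269 = 5325; centroid 5325/25 ≈ 213.00.
Since 213.0 is right of 178, the composition reads right-heavy.

right-heavy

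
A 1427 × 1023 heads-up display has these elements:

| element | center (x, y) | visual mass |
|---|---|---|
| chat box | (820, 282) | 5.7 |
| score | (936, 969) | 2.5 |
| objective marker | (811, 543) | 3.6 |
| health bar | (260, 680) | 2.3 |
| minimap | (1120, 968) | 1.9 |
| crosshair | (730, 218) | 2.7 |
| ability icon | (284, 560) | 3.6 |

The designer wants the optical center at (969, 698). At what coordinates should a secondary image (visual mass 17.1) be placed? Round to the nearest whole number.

After adding the secondary image, total weight = 5.7 + 2.5 + 3.6 + 2.3 + 1.9 + 2.7 + 3.6 + 17.1 = 39.4.
x: need Σw·x = 39.4·969 = 38178.6. Existing = 5.7·820 + 2.5·936 + 3.6·811 + 2.3·260 + 1.9·1120 + 2.7·730 + 3.6·284 = 15653.0. Remainder 22525.6 / 17.1 ≈ 1317.29.
y: need Σw·y = 39.4·698 = 27501.2. Existing = 5.7·282 + 2.5·969 + 3.6·543 + 2.3·680 + 1.9·968 + 2.7·218 + 3.6·560 = 11992.5. Remainder 15508.7 / 17.1 ≈ 906.94.

(1317, 907)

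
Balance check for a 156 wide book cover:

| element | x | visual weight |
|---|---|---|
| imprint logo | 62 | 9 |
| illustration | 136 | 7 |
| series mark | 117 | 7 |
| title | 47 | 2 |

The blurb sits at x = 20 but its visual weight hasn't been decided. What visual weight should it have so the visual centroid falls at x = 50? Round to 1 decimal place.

Fixed elements: Σw = 9 + 7 + 7 + 2 = 25, Σw·x = 9·62 + 7·136 + 7·117 + 2·47 = 2423.
For the centroid to hit 50: (2423 + w·20) / (25 + w) = 50.
So w = (50·25 − 2423)/(20 − 50) = -1173/-30 ≈ 39.10.

w ≈ 39.1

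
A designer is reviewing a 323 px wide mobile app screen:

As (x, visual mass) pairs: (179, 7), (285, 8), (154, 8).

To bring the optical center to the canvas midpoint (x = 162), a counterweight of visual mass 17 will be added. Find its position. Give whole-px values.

After adding the counterweight, total weight = 7 + 8 + 8 + 17 = 40.
x: need Σw·x = 40·162 = 6480. Existing = 7·179 + 8·285 + 8·154 = 4765. Remainder 1715 / 17 ≈ 100.88.

x ≈ 101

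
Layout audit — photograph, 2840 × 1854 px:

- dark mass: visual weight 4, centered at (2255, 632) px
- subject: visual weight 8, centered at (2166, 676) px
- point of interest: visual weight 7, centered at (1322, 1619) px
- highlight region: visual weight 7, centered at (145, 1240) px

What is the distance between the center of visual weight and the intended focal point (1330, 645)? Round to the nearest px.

Σw = 4 + 8 + 7 + 7 = 26.
x: (4·2255 + 8·2166 + 7·1322 + 7·145) / 26 = 36617 / 26 ≈ 1408.35
y: (4·632 + 8·676 + 7·1619 + 7·1240) / 26 = 27949 / 26 ≈ 1074.96
Offset from (1330, 645): Δx ≈ 78.35, Δy ≈ 429.96; distance = √(Δx² + Δy²) ≈ 437.04.

≈ 437 px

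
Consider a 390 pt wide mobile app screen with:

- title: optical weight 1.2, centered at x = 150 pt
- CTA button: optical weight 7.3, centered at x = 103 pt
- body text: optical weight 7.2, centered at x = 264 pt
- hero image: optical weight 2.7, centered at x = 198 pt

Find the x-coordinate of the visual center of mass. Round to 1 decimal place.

x ≈ 183.0

Weights sum to 1.2 + 7.3 + 7.2 + 2.7 = 18.4.
x: (1.2·150 + 7.3·103 + 7.2·264 + 2.7·198) / 18.4 = 3367.3 / 18.4 ≈ 183.01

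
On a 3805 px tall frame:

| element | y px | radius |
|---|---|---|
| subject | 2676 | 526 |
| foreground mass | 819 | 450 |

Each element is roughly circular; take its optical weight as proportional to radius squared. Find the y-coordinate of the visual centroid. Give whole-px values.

y ≈ 1891

Weights ∝ r²: subject 526² = 276676, foreground mass 450² = 202500; Σw = 479176.
y-moment: 276676·2676 + 202500·819 = 906232476; centroid 906232476/479176 ≈ 1891.23.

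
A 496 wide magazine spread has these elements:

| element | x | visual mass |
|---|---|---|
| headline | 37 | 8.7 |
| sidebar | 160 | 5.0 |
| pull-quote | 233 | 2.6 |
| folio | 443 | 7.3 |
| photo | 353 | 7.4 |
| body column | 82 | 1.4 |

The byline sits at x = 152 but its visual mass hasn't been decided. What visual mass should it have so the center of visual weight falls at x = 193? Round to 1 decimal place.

Existing Σw = 32.4 (8.7 + 5.0 + 2.6 + 7.3 + 7.4 + 1.4); existing moment 8.7·37 + 5.0·160 + 2.6·233 + 7.3·443 + 7.4·353 + 1.4·82 = 7688.6.
For the centroid to hit 193: (7688.6 + w·152) / (32.4 + w) = 193.
Solving: w = (193·32.4 − 7688.6) / (152 − 193) = -1435.4 / -41 ≈ 35.01.

w ≈ 35.0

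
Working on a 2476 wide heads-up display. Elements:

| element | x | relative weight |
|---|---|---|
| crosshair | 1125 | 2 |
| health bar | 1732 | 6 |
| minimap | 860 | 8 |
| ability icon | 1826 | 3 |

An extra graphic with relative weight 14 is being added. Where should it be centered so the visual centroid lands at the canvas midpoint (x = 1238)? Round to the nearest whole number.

x ≈ 1132

With the extra graphic, Σw becomes 2 + 6 + 8 + 3 + 14 = 33.
Along x: (25000 + 14·x) / 33 = 1238 (existing moment 2·1125 + 6·1732 + 8·860 + 3·1826 = 25000) ⇒ x = (40854 − 25000) / 14 ≈ 1132.43.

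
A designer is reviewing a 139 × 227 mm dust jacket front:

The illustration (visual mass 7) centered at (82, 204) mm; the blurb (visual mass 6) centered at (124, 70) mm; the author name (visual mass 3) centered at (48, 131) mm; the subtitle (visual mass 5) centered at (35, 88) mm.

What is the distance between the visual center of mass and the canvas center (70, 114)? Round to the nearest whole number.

Σw = 7 + 6 + 3 + 5 = 21.
x: (7·82 + 6·124 + 3·48 + 5·35) / 21 = 1637 / 21 ≈ 77.95
y: (7·204 + 6·70 + 3·131 + 5·88) / 21 = 2681 / 21 ≈ 127.67
Relative to (70, 114): Δ = (7.95, 13.67); |Δ| = √(7.95² + 13.67²) ≈ 15.81.

≈ 16 mm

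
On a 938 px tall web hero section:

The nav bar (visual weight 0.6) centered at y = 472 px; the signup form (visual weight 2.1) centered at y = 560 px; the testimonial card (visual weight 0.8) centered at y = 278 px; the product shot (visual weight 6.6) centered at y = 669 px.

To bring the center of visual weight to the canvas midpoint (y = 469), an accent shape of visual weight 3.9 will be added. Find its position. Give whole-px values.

y ≈ 120

New total weight: (0.6 + 2.1 + 0.8 + 6.6) + 3.9 = 14.0.
Along y: (6097.0 + 3.9·y) / 14.0 = 469 (existing moment 0.6·472 + 2.1·560 + 0.8·278 + 6.6·669 = 6097.0) ⇒ y = (6566.0 − 6097.0) / 3.9 ≈ 120.26.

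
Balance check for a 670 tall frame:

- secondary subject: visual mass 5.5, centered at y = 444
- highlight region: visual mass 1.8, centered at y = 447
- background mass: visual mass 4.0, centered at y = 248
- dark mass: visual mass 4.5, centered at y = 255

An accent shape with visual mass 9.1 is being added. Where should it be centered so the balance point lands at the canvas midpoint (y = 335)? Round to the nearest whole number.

y ≈ 325

After adding the accent shape, total weight = 5.5 + 1.8 + 4.0 + 4.5 + 9.1 = 24.9.
y: need Σw·y = 24.9·335 = 8341.5. Existing = 5.5·444 + 1.8·447 + 4.0·248 + 4.5·255 = 5386.1. Remainder 2955.4 / 9.1 ≈ 324.77.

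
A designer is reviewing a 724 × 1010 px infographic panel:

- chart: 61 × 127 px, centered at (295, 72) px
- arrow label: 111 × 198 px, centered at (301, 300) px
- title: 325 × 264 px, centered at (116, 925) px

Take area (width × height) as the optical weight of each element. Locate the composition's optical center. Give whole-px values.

Taking area as weight: chart 61·127 = 7747, arrow label 111·198 = 21978, title 325·264 = 85800. Sum 115525.
Σw·x = 7747·295 + 21978·301 + 85800·116 = 18853543, so x̄ = 18853543/115525 ≈ 163.20.
Σw·y = 7747·72 + 21978·300 + 85800·925 = 86516184, so ȳ = 86516184/115525 ≈ 748.90.

(163, 749)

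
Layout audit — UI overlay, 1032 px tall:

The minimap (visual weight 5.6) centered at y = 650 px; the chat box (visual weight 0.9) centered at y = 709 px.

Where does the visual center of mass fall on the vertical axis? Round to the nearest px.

y ≈ 658

Weights sum to 5.6 + 0.9 = 6.5.
y-moment: 5.6·650 + 0.9·709 = 4278.1; centroid 4278.1/6.5 ≈ 658.17.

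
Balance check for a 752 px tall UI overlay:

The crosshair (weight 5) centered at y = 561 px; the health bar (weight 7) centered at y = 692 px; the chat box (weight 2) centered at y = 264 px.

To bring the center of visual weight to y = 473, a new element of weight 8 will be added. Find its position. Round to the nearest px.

y ≈ 279

After adding the new element, total weight = 5 + 7 + 2 + 8 = 22.
y: need Σw·y = 22·473 = 10406. Existing = 5·561 + 7·692 + 2·264 = 8177. Remainder 2229 / 8 ≈ 278.62.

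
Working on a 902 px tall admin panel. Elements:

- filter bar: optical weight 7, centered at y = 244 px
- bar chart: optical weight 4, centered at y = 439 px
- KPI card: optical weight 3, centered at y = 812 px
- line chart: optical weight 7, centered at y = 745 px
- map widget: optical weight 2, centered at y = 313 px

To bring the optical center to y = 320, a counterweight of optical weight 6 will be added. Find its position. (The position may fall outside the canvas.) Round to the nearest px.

With the counterweight, Σw becomes 7 + 4 + 3 + 7 + 2 + 6 = 29.
Along y: (11741 + 6·y) / 29 = 320 (existing moment 7·244 + 4·439 + 3·812 + 7·745 + 2·313 = 11741) ⇒ y = (9280 − 11741) / 6 ≈ -410.17.

y ≈ -410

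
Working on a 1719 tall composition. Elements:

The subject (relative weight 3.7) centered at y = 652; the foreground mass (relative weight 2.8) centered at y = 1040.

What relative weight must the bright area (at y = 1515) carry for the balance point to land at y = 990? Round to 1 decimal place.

w ≈ 2.1

Fixed elements: Σw = 3.7 + 2.8 = 6.5, Σw·y = 3.7·652 + 2.8·1040 = 5324.4.
For the centroid to hit 990: (5324.4 + w·1515) / (6.5 + w) = 990.
So w = (990·6.5 − 5324.4)/(1515 − 990) = 1110.6/525 ≈ 2.12.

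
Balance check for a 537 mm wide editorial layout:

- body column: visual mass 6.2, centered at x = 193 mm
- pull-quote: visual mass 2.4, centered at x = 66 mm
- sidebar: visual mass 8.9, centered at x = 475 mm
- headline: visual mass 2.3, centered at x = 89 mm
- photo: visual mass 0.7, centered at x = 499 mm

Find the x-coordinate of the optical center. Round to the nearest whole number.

Weights sum to 6.2 + 2.4 + 8.9 + 2.3 + 0.7 = 20.5.
x-moment: 6.2·193 + 2.4·66 + 8.9·475 + 2.3·89 + 0.7·499 = 6136.5; centroid 6136.5/20.5 ≈ 299.34.

x ≈ 299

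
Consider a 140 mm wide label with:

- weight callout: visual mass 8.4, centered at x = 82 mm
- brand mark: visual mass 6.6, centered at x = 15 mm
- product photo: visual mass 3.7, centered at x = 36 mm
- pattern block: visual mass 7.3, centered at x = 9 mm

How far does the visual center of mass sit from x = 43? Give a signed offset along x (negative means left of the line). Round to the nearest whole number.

≈ -5 mm

Weights sum to 8.4 + 6.6 + 3.7 + 7.3 = 26.0.
Σw·x = 8.4·82 + 6.6·15 + 3.7·36 + 7.3·9 = 986.7, so x̄ = 986.7/26.0 ≈ 37.95.
Offset from x = 43: 37.95 − 43 ≈ -5.05.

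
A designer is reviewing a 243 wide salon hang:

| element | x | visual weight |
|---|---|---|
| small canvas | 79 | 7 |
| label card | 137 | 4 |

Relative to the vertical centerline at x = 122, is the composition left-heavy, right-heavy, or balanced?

Σw = 7 + 4 = 11.
Σw·x = 7·79 + 4·137 = 1101, so x̄ = 1101/11 ≈ 100.09.
Since 100.1 is left of 122, the composition reads left-heavy.

left-heavy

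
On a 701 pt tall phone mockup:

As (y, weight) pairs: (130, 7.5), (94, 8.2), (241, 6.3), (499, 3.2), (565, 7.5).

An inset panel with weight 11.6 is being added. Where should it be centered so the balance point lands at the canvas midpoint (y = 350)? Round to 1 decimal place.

y ≈ 552.3

New total weight: (7.5 + 8.2 + 6.3 + 3.2 + 7.5) + 11.6 = 44.3.
y: target moment 44.3×350 = 15505.0; current 7.5·130 + 8.2·94 + 6.3·241 + 3.2·499 + 7.5·565 = 9098.4; the inset panel supplies 6406.6, so y = 6406.6/11.6 ≈ 552.29.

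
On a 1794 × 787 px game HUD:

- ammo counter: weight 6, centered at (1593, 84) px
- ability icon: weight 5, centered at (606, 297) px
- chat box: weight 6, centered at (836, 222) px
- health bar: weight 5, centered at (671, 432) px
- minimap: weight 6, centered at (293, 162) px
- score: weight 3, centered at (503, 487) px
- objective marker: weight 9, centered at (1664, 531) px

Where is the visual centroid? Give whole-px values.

Σw = 6 + 5 + 6 + 5 + 6 + 3 + 9 = 40.
x: moment 39202 / weight 40 ≈ 980.05
y: moment 12693 / weight 40 ≈ 317.32

(980, 317)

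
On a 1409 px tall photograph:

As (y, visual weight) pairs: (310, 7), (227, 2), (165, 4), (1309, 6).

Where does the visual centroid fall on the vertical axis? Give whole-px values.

y ≈ 586

Weights sum to 7 + 2 + 4 + 6 = 19.
Σw·y = 7·310 + 2·227 + 4·165 + 6·1309 = 11138, so ȳ = 11138/19 ≈ 586.21.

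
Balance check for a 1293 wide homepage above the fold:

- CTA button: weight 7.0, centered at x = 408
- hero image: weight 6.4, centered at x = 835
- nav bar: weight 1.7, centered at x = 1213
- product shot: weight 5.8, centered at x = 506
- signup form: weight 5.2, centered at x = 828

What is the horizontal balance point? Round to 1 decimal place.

Weights sum to 7.0 + 6.4 + 1.7 + 5.8 + 5.2 = 26.1.
x: (7.0·408 + 6.4·835 + 1.7·1213 + 5.8·506 + 5.2·828) / 26.1 = 17502.5 / 26.1 ≈ 670.59

x ≈ 670.6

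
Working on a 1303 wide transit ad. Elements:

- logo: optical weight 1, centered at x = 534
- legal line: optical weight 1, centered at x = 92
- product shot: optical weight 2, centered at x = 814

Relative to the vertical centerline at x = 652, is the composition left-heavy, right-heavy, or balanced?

left-heavy

Weights sum to 1 + 1 + 2 = 4.
x-moment: 1·534 + 1·92 + 2·814 = 2254; centroid 2254/4 ≈ 563.50.
563.5 vs midline 652 → left-heavy.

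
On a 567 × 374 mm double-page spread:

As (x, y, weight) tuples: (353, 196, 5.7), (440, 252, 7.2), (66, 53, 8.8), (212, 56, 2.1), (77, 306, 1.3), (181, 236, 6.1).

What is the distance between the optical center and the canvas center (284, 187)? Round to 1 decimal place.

Weights sum to 5.7 + 7.2 + 8.8 + 2.1 + 1.3 + 6.1 = 31.2.
x-moment: 5.7·353 + 7.2·440 + 8.8·66 + 2.1·212 + 1.3·77 + 6.1·181 = 7410.3; centroid 7410.3/31.2 ≈ 237.51.
y-moment: 5.7·196 + 7.2·252 + 8.8·53 + 2.1·56 + 1.3·306 + 6.1·236 = 5353.0; centroid 5353.0/31.2 ≈ 171.57.
Relative to (284, 187): Δ = (-46.49, -15.43); |Δ| = √(-46.49² + -15.43²) ≈ 48.98.

≈ 49.0 mm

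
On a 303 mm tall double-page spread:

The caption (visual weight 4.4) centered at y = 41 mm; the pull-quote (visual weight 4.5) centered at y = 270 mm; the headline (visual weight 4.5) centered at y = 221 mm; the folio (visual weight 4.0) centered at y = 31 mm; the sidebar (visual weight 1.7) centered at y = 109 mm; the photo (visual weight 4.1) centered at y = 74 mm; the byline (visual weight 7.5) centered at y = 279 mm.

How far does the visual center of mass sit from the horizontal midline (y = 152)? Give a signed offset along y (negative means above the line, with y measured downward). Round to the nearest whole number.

≈ 14 mm

Σw = 4.4 + 4.5 + 4.5 + 4.0 + 1.7 + 4.1 + 7.5 = 30.7.
y: moment 5095.1 / weight 30.7 ≈ 165.96
Against y = 152, that's 165.96 − 152 = 13.96.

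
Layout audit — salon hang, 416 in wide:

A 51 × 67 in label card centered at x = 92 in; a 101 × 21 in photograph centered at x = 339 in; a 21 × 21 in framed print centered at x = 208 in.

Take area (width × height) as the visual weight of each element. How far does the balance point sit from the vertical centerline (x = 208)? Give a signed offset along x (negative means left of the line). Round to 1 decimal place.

≈ -19.8 in

Areas → weights: label card 51·67 = 3417, photograph 101·21 = 2121, framed print 21·21 = 441; Σw = 5979.
x-moment: 3417·92 + 2121·339 + 441·208 = 1125111; centroid 1125111/5979 ≈ 188.18.
Offset from x = 208: 188.18 − 208 ≈ -19.82.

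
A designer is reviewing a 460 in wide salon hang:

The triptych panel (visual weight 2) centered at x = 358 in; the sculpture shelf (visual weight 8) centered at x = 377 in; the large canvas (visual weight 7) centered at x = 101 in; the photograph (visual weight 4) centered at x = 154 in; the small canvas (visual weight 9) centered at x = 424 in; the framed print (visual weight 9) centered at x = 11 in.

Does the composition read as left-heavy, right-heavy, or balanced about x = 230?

balanced

Weights sum to 2 + 8 + 7 + 4 + 9 + 9 = 39.
Σw·x = 8970; x̄ = 8970/39 ≈ 230.00.
That equals the midline 230 — balanced.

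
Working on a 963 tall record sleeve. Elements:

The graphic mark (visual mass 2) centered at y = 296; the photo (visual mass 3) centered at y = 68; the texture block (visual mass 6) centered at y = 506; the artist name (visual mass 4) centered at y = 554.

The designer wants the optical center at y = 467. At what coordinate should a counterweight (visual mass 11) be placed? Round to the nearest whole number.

y ≈ 554

With the counterweight, Σw becomes 2 + 3 + 6 + 4 + 11 = 26.
y: need Σw·y = 26·467 = 12142. Existing = 2·296 + 3·68 + 6·506 + 4·554 = 6048. Remainder 6094 / 11 ≈ 554.00.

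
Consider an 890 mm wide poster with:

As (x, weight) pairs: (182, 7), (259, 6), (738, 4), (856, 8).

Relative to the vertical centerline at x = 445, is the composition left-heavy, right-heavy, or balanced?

Σw = 7 + 6 + 4 + 8 = 25.
x: (7·182 + 6·259 + 4·738 + 8·856) / 25 = 12628 / 25 ≈ 505.12
Since 505.1 is right of 445, the composition reads right-heavy.

right-heavy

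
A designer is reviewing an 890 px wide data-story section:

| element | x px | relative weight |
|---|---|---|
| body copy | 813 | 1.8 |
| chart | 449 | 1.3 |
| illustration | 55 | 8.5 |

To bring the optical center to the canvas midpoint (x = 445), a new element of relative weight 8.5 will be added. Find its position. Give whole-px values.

New total weight: (1.8 + 1.3 + 8.5) + 8.5 = 20.1.
x: need Σw·x = 20.1·445 = 8944.5. Existing = 1.8·813 + 1.3·449 + 8.5·55 = 2514.6. Remainder 6429.9 / 8.5 ≈ 756.46.

x ≈ 756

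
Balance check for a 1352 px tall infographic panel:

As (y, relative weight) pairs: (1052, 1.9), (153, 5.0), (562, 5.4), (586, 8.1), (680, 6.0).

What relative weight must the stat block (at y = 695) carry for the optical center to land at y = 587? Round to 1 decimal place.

w ≈ 8.1

Existing Σw = 26.4 (1.9 + 5.0 + 5.4 + 8.1 + 6.0); existing moment 1.9·1052 + 5.0·153 + 5.4·562 + 8.1·586 + 6.0·680 = 14625.2.
Balance at y = 587 requires (14625.2 + w·695) / (26.4 + w) = 587.
So w = (587·26.4 − 14625.2)/(695 − 587) = 871.6/108 ≈ 8.07.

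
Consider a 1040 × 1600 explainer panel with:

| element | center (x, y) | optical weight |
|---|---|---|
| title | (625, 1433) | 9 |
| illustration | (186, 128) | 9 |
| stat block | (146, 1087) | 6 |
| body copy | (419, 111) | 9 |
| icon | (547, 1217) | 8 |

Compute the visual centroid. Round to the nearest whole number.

Σw = 9 + 9 + 6 + 9 + 8 = 41.
x-moment: 9·625 + 9·186 + 6·146 + 9·419 + 8·547 = 16322; centroid 16322/41 ≈ 398.10.
y-moment: 9·1433 + 9·128 + 6·1087 + 9·111 + 8·1217 = 31306; centroid 31306/41 ≈ 763.56.

(398, 764)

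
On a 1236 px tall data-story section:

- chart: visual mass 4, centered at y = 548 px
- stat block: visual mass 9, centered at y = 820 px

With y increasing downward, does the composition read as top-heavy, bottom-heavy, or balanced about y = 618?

bottom-heavy

Weights sum to 4 + 9 = 13.
y: (4·548 + 9·820) / 13 = 9572 / 13 ≈ 736.31
736.3 vs midline 618 → bottom-heavy.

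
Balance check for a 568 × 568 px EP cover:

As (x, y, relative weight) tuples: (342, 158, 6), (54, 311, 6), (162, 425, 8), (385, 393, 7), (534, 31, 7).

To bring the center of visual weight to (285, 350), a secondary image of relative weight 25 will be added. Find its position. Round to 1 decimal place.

With the secondary image, Σw becomes 6 + 6 + 8 + 7 + 7 + 25 = 59.
x: need Σw·x = 59·285 = 16815. Existing = 6·342 + 6·54 + 8·162 + 7·385 + 7·534 = 10105. Remainder 6710 / 25 ≈ 268.40.
y: need Σw·y = 59·350 = 20650. Existing = 6·158 + 6·311 + 8·425 + 7·393 + 7·31 = 9182. Remainder 11468 / 25 ≈ 458.72.

(268.4, 458.7)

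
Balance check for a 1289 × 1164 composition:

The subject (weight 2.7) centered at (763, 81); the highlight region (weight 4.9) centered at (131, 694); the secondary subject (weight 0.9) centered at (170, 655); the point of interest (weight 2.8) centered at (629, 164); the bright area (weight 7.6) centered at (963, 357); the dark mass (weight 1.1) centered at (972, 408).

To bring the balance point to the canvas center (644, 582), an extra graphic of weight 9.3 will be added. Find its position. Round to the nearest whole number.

After adding the extra graphic, total weight = 2.7 + 4.9 + 0.9 + 2.8 + 7.6 + 1.1 + 9.3 = 29.3.
x: target moment 29.3×644 = 18869.2; current 2.7·763 + 4.9·131 + 0.9·170 + 2.8·629 + 7.6·963 + 1.1·972 = 13004.2; the extra graphic supplies 5865.0, so x = 5865.0/9.3 ≈ 630.65.
y: target moment 29.3×582 = 17052.6; current 2.7·81 + 4.9·694 + 0.9·655 + 2.8·164 + 7.6·357 + 1.1·408 = 7830.0; the extra graphic supplies 9222.6, so y = 9222.6/9.3 ≈ 991.68.

(631, 992)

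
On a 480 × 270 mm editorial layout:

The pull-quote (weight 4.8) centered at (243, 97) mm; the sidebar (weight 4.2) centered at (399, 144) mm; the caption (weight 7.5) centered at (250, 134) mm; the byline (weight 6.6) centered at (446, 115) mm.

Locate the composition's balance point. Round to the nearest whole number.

Σw = 4.8 + 4.2 + 7.5 + 6.6 = 23.1.
Σw·x = 4.8·243 + 4.2·399 + 7.5·250 + 6.6·446 = 7660.8, so x̄ = 7660.8/23.1 ≈ 331.64.
Σw·y = 4.8·97 + 4.2·144 + 7.5·134 + 6.6·115 = 2834.4, so ȳ = 2834.4/23.1 ≈ 122.70.

(332, 123)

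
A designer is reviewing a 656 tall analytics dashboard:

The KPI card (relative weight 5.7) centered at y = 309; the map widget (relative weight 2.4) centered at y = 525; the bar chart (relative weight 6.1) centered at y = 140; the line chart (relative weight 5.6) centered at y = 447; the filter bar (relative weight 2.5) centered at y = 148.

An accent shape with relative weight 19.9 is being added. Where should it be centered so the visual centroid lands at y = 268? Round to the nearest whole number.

y ≈ 229

After adding the accent shape, total weight = 5.7 + 2.4 + 6.1 + 5.6 + 2.5 + 19.9 = 42.2.
y: target moment 42.2×268 = 11309.6; current 5.7·309 + 2.4·525 + 6.1·140 + 5.6·447 + 2.5·148 = 6748.5; the accent shape supplies 4561.1, so y = 4561.1/19.9 ≈ 229.20.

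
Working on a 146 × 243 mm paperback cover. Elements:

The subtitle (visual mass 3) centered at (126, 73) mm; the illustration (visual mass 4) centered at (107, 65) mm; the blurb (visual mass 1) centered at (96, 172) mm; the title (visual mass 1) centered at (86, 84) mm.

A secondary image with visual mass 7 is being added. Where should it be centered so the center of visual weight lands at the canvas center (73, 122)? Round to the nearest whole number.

(26, 174)

With the secondary image, Σw becomes 3 + 4 + 1 + 1 + 7 = 16.
Along x: (988 + 7·x) / 16 = 73 (existing moment 3·126 + 4·107 + 1·96 + 1·86 = 988) ⇒ x = (1168 − 988) / 7 ≈ 25.71.
Along y: (735 + 7·y) / 16 = 122 (existing moment 3·73 + 4·65 + 1·172 + 1·84 = 735) ⇒ y = (1952 − 735) / 7 ≈ 173.86.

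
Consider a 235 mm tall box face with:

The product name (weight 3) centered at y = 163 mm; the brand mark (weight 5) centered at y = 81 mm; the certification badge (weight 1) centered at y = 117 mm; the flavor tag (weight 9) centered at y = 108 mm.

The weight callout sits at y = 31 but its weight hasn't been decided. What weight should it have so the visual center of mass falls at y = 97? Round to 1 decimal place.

w ≈ 3.6

Existing Σw = 18 (3 + 5 + 1 + 9); existing moment 3·163 + 5·81 + 1·117 + 9·108 = 1983.
Set Σw·y/Σw = 97: (1983 + 31w) = 97·(18 + w).
Solving: w = (97·18 − 1983) / (31 − 97) = -237 / -66 ≈ 3.59.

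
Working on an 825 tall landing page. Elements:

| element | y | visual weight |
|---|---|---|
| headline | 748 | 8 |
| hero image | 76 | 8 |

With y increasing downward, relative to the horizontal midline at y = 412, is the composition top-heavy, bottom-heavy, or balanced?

balanced

Weights sum to 8 + 8 = 16.
y-moment: 8·748 + 8·76 = 6592; centroid 6592/16 ≈ 412.00.
That equals the midline 412 — balanced.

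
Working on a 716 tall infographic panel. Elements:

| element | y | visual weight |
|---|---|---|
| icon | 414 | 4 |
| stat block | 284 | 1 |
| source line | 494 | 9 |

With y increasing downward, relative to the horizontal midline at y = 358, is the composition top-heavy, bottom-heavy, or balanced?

Weights sum to 4 + 1 + 9 = 14.
y: (4·414 + 1·284 + 9·494) / 14 = 6386 / 14 ≈ 456.14
456.1 lies below (larger y than) the midline 358, so the layout is bottom-heavy.

bottom-heavy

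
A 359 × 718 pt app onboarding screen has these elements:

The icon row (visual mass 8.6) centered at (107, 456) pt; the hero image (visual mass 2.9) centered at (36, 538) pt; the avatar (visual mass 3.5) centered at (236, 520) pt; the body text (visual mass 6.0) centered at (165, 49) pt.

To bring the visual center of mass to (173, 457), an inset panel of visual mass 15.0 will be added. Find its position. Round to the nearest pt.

With the inset panel, Σw becomes 8.6 + 2.9 + 3.5 + 6.0 + 15.0 = 36.0.
x: need Σw·x = 36.0·173 = 6228.0. Existing = 8.6·107 + 2.9·36 + 3.5·236 + 6.0·165 = 2840.6. Remainder 3387.4 / 15.0 ≈ 225.83.
y: need Σw·y = 36.0·457 = 16452.0. Existing = 8.6·456 + 2.9·538 + 3.5·520 + 6.0·49 = 7595.8. Remainder 8856.2 / 15.0 ≈ 590.41.

(226, 590)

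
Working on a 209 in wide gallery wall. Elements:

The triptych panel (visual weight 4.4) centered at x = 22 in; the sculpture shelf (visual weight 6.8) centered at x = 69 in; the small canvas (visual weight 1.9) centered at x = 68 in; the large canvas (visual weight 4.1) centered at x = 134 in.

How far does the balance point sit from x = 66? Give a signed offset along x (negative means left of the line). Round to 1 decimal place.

≈ 6.4 in

Total weight = 4.4 + 6.8 + 1.9 + 4.1 = 17.2.
x-moment: 4.4·22 + 6.8·69 + 1.9·68 + 4.1·134 = 1244.6; centroid 1244.6/17.2 ≈ 72.36.
Difference: 72.36 − 66 ≈ 6.36.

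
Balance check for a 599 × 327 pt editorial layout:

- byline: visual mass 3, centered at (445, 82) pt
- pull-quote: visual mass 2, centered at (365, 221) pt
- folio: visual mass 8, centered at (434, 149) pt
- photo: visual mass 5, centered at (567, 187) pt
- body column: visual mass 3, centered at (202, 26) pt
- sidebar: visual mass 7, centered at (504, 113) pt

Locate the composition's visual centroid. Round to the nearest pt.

Σw = 3 + 2 + 8 + 5 + 3 + 7 = 28.
x: moment 12506 / weight 28 ≈ 446.64
Σw·y = 3684; ȳ = 3684/28 ≈ 131.57.

(447, 132)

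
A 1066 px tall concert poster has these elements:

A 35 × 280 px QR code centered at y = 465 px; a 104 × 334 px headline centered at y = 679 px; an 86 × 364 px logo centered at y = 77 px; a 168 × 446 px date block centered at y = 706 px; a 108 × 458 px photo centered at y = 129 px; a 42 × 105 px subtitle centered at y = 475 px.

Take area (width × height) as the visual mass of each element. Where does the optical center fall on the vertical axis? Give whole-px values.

y ≈ 449

Taking area as weight: QR code 35·280 = 9800, headline 104·334 = 34736, logo 86·364 = 31304, date block 168·446 = 74928, photo 108·458 = 49464, subtitle 42·105 = 4410. Sum 204642.
Σw·y = 91927926; ȳ = 91927926/204642 ≈ 449.21.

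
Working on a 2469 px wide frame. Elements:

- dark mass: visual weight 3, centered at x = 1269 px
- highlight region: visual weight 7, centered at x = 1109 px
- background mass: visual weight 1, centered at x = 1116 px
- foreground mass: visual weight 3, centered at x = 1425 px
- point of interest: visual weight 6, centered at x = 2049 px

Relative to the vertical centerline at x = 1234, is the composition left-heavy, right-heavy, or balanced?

Weights sum to 3 + 7 + 1 + 3 + 6 = 20.
Σw·x = 3·1269 + 7·1109 + 1·1116 + 3·1425 + 6·2049 = 29255, so x̄ = 29255/20 ≈ 1462.75.
1462.8 vs midline 1234 → right-heavy.

right-heavy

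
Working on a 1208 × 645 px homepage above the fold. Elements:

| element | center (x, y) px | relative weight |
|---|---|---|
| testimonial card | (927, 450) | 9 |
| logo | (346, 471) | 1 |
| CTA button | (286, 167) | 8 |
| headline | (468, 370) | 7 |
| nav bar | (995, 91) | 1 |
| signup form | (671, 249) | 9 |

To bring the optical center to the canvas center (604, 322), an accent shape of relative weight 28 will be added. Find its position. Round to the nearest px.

After adding the accent shape, total weight = 9 + 1 + 8 + 7 + 1 + 9 + 28 = 63.
x: target moment 63×604 = 38052; current 9·927 + 1·346 + 8·286 + 7·468 + 1·995 + 9·671 = 21287; the accent shape supplies 16765, so x = 16765/28 ≈ 598.75.
y: target moment 63×322 = 20286; current 9·450 + 1·471 + 8·167 + 7·370 + 1·91 + 9·249 = 10779; the accent shape supplies 9507, so y = 9507/28 ≈ 339.54.

(599, 340)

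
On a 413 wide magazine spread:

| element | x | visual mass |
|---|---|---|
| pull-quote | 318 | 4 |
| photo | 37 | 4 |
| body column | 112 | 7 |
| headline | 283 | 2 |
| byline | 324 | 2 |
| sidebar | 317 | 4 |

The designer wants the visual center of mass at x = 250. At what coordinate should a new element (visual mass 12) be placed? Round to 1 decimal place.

After adding the new element, total weight = 4 + 4 + 7 + 2 + 2 + 4 + 12 = 35.
x: target moment 35×250 = 8750; current 4·318 + 4·37 + 7·112 + 2·283 + 2·324 + 4·317 = 4686; the new element supplies 4064, so x = 4064/12 ≈ 338.67.

x ≈ 338.7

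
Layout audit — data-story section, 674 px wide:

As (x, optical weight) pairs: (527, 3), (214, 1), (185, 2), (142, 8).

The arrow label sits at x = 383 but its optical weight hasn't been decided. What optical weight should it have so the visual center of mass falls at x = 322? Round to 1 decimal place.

Existing Σw = 14 (3 + 1 + 2 + 8); existing moment 3·527 + 1·214 + 2·185 + 8·142 = 3301.
Balance at x = 322 requires (3301 + w·383) / (14 + w) = 322.
Solving: w = (322·14 − 3301) / (383 − 322) = 1207 / 61 ≈ 19.79.

w ≈ 19.8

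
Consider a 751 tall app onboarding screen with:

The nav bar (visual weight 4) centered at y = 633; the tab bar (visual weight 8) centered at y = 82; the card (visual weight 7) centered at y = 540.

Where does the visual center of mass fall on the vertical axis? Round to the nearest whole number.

Total weight = 4 + 8 + 7 = 19.
Σw·y = 4·633 + 8·82 + 7·540 = 6968, so ȳ = 6968/19 ≈ 366.74.

y ≈ 367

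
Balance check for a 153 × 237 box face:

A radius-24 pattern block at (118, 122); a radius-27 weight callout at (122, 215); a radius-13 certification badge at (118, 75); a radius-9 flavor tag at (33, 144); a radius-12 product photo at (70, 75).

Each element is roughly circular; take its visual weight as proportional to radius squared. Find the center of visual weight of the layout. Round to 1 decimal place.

(111.6, 154.3)

r² weights: pattern block 24² = 576, weight callout 27² = 729, certification badge 13² = 169, flavor tag 9² = 81, product photo 12² = 144. Total = 1699.
x: (576·118 + 729·122 + 169·118 + 81·33 + 144·70) / 1699 = 189601 / 1699 ≈ 111.60
y: (576·122 + 729·215 + 169·75 + 81·144 + 144·75) / 1699 = 262146 / 1699 ≈ 154.29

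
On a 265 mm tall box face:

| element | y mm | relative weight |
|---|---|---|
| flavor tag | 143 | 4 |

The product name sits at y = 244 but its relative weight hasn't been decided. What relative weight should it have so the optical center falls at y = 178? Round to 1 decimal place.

Known: weight 4 with moment 4·143 = 572.
Set Σw·y/Σw = 178: (572 + 244w) = 178·(4 + w).
Solving: w = (178·4 − 572) / (244 − 178) = 140 / 66 ≈ 2.12.

w ≈ 2.1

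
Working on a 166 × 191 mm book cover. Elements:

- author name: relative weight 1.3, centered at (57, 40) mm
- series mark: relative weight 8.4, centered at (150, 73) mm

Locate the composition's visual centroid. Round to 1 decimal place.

Σw = 1.3 + 8.4 = 9.7.
Σw·x = 1.3·57 + 8.4·150 = 1334.1, so x̄ = 1334.1/9.7 ≈ 137.54.
Σw·y = 1.3·40 + 8.4·73 = 665.2, so ȳ = 665.2/9.7 ≈ 68.58.

(137.5, 68.6)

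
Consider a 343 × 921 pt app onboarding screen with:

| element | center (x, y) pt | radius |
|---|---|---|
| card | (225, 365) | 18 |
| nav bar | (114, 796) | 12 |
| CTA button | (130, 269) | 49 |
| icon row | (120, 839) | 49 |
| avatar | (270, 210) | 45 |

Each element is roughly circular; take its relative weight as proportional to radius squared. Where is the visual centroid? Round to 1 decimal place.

Weights ∝ r²: card 18² = 324, nav bar 12² = 144, CTA button 49² = 2401, icon row 49² = 2401, avatar 45² = 2025; Σw = 7295.
x: (324·225 + 144·114 + 2401·130 + 2401·120 + 2025·270) / 7295 = 1236316 / 7295 ≈ 169.47
y: (324·365 + 144·796 + 2401·269 + 2401·839 + 2025·210) / 7295 = 3318442 / 7295 ≈ 454.89

(169.5, 454.9)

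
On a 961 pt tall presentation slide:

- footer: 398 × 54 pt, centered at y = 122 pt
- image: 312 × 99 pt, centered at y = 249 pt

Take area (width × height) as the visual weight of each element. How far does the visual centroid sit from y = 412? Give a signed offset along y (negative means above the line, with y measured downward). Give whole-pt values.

≈ -215 pt

Areas → weights: footer 398·54 = 21492, image 312·99 = 30888; Σw = 52380.
y: (21492·122 + 30888·249) / 52380 = 10313136 / 52380 ≈ 196.89
Offset from y = 412: 196.89 − 412 ≈ -215.11.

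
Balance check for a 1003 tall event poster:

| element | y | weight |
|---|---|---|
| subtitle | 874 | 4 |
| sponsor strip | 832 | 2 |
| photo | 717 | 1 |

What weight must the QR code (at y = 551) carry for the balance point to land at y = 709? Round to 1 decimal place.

w ≈ 5.8

Known weights sum to 4 + 2 + 1 = 7; their moment is 4·874 + 2·832 + 1·717 = 5877.
For the centroid to hit 709: (5877 + w·551) / (7 + w) = 709.
Solving: w = (709·7 − 5877) / (551 − 709) = -914 / -158 ≈ 5.78.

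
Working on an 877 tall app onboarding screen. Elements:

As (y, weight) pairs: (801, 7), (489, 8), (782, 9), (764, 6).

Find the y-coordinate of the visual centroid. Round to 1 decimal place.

Total weight = 7 + 8 + 9 + 6 = 30.
y: (7·801 + 8·489 + 9·782 + 6·764) / 30 = 21141 / 30 ≈ 704.70

y ≈ 704.7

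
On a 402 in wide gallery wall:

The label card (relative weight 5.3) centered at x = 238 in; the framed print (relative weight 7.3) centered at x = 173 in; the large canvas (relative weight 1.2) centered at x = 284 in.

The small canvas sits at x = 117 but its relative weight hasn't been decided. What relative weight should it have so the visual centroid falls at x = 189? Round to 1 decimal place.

Known weights sum to 5.3 + 7.3 + 1.2 = 13.8; their moment is 5.3·238 + 7.3·173 + 1.2·284 = 2865.1.
For the centroid to hit 189: (2865.1 + w·117) / (13.8 + w) = 189.
Solving: w = (189·13.8 − 2865.1) / (117 − 189) = -256.9 / -72 ≈ 3.57.

w ≈ 3.6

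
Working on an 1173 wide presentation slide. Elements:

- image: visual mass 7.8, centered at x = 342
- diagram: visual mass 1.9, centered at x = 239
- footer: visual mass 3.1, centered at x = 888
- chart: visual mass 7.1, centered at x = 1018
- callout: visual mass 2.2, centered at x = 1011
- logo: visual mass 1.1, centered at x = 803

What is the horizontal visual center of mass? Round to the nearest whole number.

Total weight = 7.8 + 1.9 + 3.1 + 7.1 + 2.2 + 1.1 = 23.2.
x: moment 16209.8 / weight 23.2 ≈ 698.70

x ≈ 699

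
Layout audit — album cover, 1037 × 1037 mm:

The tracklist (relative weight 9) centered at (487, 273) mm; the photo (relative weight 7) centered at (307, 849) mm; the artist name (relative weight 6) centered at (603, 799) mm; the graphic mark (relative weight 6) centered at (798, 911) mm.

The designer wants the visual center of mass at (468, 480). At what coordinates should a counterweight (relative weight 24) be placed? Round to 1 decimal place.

New total weight: (9 + 7 + 6 + 6) + 24 = 52.
Along x: (14938 + 24·x) / 52 = 468 (existing moment 9·487 + 7·307 + 6·603 + 6·798 = 14938) ⇒ x = (24336 − 14938) / 24 ≈ 391.58.
Along y: (18660 + 24·y) / 52 = 480 (existing moment 9·273 + 7·849 + 6·799 + 6·911 = 18660) ⇒ y = (24960 − 18660) / 24 ≈ 262.50.

(391.6, 262.5)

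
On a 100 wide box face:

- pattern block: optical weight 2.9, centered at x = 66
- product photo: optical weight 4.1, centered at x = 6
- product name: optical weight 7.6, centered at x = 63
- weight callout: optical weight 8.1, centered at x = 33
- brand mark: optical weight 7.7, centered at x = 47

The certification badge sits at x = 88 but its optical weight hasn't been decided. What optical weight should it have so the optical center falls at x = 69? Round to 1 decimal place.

Fixed elements: Σw = 2.9 + 4.1 + 7.6 + 8.1 + 7.7 = 30.4, Σw·x = 2.9·66 + 4.1·6 + 7.6·63 + 8.1·33 + 7.7·47 = 1324.0.
Balance at x = 69 requires (1324.0 + w·88) / (30.4 + w) = 69.
Rearranging, w·(88 − 69) = 69·30.4 − 1324.0 = 773.6, so w ≈ 773.6/19 = 40.72.

w ≈ 40.7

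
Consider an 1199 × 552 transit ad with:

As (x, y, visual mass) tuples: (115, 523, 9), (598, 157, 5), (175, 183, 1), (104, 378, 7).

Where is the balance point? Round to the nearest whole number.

(224, 378)

Σw = 9 + 5 + 1 + 7 = 22.
x-moment: 9·115 + 5·598 + 1·175 + 7·104 = 4928; centroid 4928/22 ≈ 224.00.
y-moment: 9·523 + 5·157 + 1·183 + 7·378 = 8321; centroid 8321/22 ≈ 378.23.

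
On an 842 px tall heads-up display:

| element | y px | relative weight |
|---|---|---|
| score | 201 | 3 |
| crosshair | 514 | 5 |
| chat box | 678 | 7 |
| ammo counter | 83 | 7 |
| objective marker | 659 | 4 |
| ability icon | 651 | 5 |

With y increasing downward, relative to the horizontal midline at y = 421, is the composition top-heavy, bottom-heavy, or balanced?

bottom-heavy

Weights sum to 3 + 5 + 7 + 7 + 4 + 5 = 31.
y: moment 14391 / weight 31 ≈ 464.23
464.2 lies below (larger y than) the midline 421, so the layout is bottom-heavy.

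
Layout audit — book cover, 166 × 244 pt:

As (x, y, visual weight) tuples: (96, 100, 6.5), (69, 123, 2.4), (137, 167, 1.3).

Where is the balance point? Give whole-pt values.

Weights sum to 6.5 + 2.4 + 1.3 = 10.2.
Σw·x = 6.5·96 + 2.4·69 + 1.3·137 = 967.7, so x̄ = 967.7/10.2 ≈ 94.87.
Σw·y = 6.5·100 + 2.4·123 + 1.3·167 = 1162.3, so ȳ = 1162.3/10.2 ≈ 113.95.

(95, 114)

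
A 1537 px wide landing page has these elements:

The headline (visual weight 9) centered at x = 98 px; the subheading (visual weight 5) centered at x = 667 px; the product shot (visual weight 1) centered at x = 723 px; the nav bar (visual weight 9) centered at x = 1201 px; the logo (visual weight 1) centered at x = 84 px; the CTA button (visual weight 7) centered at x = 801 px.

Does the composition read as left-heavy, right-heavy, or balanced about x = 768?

left-heavy

Σw = 9 + 5 + 1 + 9 + 1 + 7 = 32.
x: moment 21440 / weight 32 ≈ 670.00
670.0 vs midline 768 → left-heavy.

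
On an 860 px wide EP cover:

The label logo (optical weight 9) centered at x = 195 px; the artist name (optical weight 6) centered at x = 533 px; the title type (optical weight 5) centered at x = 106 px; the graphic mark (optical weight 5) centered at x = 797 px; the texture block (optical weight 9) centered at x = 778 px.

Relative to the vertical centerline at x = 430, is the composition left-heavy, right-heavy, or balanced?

Σw = 9 + 6 + 5 + 5 + 9 = 34.
Σw·x = 9·195 + 6·533 + 5·106 + 5·797 + 9·778 = 16470, so x̄ = 16470/34 ≈ 484.41.
484.4 vs midline 430 → right-heavy.

right-heavy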